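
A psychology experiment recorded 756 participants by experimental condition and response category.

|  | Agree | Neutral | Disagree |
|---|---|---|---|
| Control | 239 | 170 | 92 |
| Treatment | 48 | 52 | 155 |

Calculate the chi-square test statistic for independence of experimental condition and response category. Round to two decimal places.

Row totals: 501, 255. Column totals: 287, 222, 247. Grand total N = 756.
Expected counts (row total × column total / N):
  Control, Agree: 501×287/756 = 190.194
  Control, Neutral: 501×222/756 = 147.119
  Control, Disagree: 501×247/756 = 163.687
  Treatment, Agree: 255×287/756 = 96.806
  Treatment, Neutral: 255×222/756 = 74.881
  Treatment, Disagree: 255×247/756 = 83.313
Contributions (O − E)²/E:
  (239 − 190.194)²/190.194 = 12.5242
  (170 − 147.119)²/147.119 = 3.5586
  (92 − 163.687)²/163.687 = 31.3954
  (48 − 96.806)²/96.806 = 24.6062
  (52 − 74.881)²/74.881 = 6.9916
  (155 − 83.313)²/83.313 = 61.6834
χ² = 12.5242 + 3.5586 + 31.3954 + 24.6062 + 6.9916 + 61.6834 = 140.76

140.76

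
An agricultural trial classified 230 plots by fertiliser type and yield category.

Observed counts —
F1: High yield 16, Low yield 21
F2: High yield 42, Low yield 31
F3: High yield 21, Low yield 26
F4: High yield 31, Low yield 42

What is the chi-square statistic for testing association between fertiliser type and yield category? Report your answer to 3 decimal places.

Row totals: 37, 73, 47, 73. Column totals: 110, 120. Grand total N = 230.
Expected counts (row total × column total / N):
  F1, High yield: 37×110/230 = 17.6957
  F1, Low yield: 37×120/230 = 19.3043
  F2, High yield: 73×110/230 = 34.9130
  F2, Low yield: 73×120/230 = 38.0870
  F3, High yield: 47×110/230 = 22.4783
  F3, Low yield: 47×120/230 = 24.5217
  F4, High yield: 73×110/230 = 34.9130
  F4, Low yield: 73×120/230 = 38.0870
Contributions (O − E)²/E:
  (16 − 17.6957)²/17.6957 = 0.1625
  (21 − 19.3043)²/19.3043 = 0.1490
  (42 − 34.9130)²/34.9130 = 1.4386
  (31 − 38.0870)²/38.0870 = 1.3187
  (21 − 22.4783)²/22.4783 = 0.0972
  (26 − 24.5217)²/24.5217 = 0.0891
  (31 − 34.9130)²/34.9130 = 0.4386
  (42 − 38.0870)²/38.0870 = 0.4020
χ² = 0.1625 + 0.1490 + 1.4386 + 1.3187 + 0.0972 + 0.0891 + 0.4386 + 0.4020 = 4.096

4.096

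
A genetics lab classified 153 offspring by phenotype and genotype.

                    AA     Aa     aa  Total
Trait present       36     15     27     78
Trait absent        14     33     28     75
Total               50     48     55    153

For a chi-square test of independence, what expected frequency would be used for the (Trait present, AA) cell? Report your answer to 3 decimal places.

Row total (Trait present) = 78; column total (AA) = 50; grand total N = 153.
Expected count = (row total × column total) / N = 78 × 50 / 153 = 25.490.

25.490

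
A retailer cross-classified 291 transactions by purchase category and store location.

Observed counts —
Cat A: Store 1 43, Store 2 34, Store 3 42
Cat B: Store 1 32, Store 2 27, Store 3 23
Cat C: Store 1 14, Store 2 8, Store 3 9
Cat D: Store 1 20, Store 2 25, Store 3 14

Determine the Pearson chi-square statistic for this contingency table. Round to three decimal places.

Row totals: 119, 82, 31, 59. Column totals: 109, 94, 88. Grand total N = 291.
Expected counts (row total × column total / N):
  Cat A, Store 1: 119×109/291 = 44.5739
  Cat A, Store 2: 119×94/291 = 38.4399
  Cat A, Store 3: 119×88/291 = 35.9863
  Cat B, Store 1: 82×109/291 = 30.7148
  Cat B, Store 2: 82×94/291 = 26.4880
  Cat B, Store 3: 82×88/291 = 24.7973
  Cat C, Store 1: 31×109/291 = 11.6117
  Cat C, Store 2: 31×94/291 = 10.0137
  Cat C, Store 3: 31×88/291 = 9.3746
  Cat D, Store 1: 59×109/291 = 22.0997
  Cat D, Store 2: 59×94/291 = 19.0584
  Cat D, Store 3: 59×88/291 = 17.8419
Contributions (O − E)²/E:
  (43 − 44.5739)²/44.5739 = 0.0556
  (34 − 38.4399)²/38.4399 = 0.5128
  (42 − 35.9863)²/35.9863 = 1.0050
  (32 − 30.7148)²/30.7148 = 0.0538
  (27 − 26.4880)²/26.4880 = 0.0099
  (23 − 24.7973)²/24.7973 = 0.1303
  (14 − 11.6117)²/11.6117 = 0.4912
  (8 − 10.0137)²/10.0137 = 0.4049
  (9 − 9.3746)²/9.3746 = 0.0150
  (20 − 22.0997)²/22.0997 = 0.1995
  (25 − 19.0584)²/19.0584 = 1.8523
  (14 − 17.8419)²/17.8419 = 0.8273
χ² = 0.0556 + 0.5128 + 1.0050 + 0.0538 + 0.0099 + 0.1303 + 0.4912 + 0.4049 + 0.0150 + 0.1995 + 1.8523 + 0.8273 = 5.558

5.558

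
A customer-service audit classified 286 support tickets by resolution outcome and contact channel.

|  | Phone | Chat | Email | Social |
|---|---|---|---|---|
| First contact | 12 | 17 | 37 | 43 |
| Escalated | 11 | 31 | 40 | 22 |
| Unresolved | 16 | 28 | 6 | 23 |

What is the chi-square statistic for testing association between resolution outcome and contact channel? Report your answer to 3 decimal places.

34.899

Row totals: 109, 104, 73. Column totals: 39, 76, 83, 88. Grand total N = 286.
Expected counts (row total × column total / N):
  First contact, Phone: 109×39/286 = 14.86364
  First contact, Chat: 109×76/286 = 28.96503
  First contact, Email: 109×83/286 = 31.63287
  First contact, Social: 109×88/286 = 33.53846
  Escalated, Phone: 104×39/286 = 14.18182
  Escalated, Chat: 104×76/286 = 27.63636
  Escalated, Email: 104×83/286 = 30.18182
  Escalated, Social: 104×88/286 = 32.00000
  Unresolved, Phone: 73×39/286 = 9.95455
  Unresolved, Chat: 73×76/286 = 19.39860
  Unresolved, Email: 73×83/286 = 21.18531
  Unresolved, Social: 73×88/286 = 22.46154
Contributions (O − E)²/E:
  (12 − 14.86364)²/14.86364 = 0.5517
  (17 − 28.96503)²/28.96503 = 4.9426
  (37 − 31.63287)²/31.63287 = 0.9106
  (43 − 33.53846)²/33.53846 = 2.6692
  (11 − 14.18182)²/14.18182 = 0.7139
  (31 − 27.63636)²/27.63636 = 0.4094
  (40 − 30.18182)²/30.18182 = 3.1939
  (22 − 32.00000)²/32.00000 = 3.1250
  (16 − 9.95455)²/9.95455 = 3.6714
  (28 − 19.39860)²/19.39860 = 3.8139
  (6 − 21.18531)²/21.18531 = 10.8846
  (23 − 22.46154)²/22.46154 = 0.0129
χ² = 0.5517 + 4.9426 + 0.9106 + 2.6692 + 0.7139 + 0.4094 + 3.1939 + 3.1250 + 3.6714 + 3.8139 + 10.8846 + 0.0129 = 34.899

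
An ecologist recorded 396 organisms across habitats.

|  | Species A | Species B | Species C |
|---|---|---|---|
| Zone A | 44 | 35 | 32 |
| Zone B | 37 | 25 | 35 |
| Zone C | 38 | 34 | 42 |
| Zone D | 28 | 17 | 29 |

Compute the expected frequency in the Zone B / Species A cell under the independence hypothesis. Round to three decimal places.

Row total (Zone B) = 97; column total (Species A) = 147; grand total N = 396.
Expected count = (row total × column total) / N = 97 × 147 / 396 = 36.008.

36.008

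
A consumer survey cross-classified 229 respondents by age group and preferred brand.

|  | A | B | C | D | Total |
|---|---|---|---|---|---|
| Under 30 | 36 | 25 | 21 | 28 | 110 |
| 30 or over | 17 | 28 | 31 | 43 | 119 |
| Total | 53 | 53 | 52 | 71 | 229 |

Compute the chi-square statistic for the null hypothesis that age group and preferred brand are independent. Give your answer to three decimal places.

11.738

Grand total N = 229.
Expected counts (row total × column total / N):
  Under 30, A: 110×53/229 = 25.4585
  Under 30, B: 110×53/229 = 25.4585
  Under 30, C: 110×52/229 = 24.9782
  Under 30, D: 110×71/229 = 34.1048
  30 or over, A: 119×53/229 = 27.5415
  30 or over, B: 119×53/229 = 27.5415
  30 or over, C: 119×52/229 = 27.0218
  30 or over, D: 119×71/229 = 36.8952
Contributions (O − E)²/E:
  (36 − 25.4585)²/25.4585 = 4.3649
  (25 − 25.4585)²/25.4585 = 0.0083
  (21 − 24.9782)²/24.9782 = 0.6336
  (28 − 34.1048)²/34.1048 = 1.0928
  (17 − 27.5415)²/27.5415 = 4.0348
  (28 − 27.5415)²/27.5415 = 0.0076
  (31 − 27.0218)²/27.0218 = 0.5857
  (43 − 36.8952)²/36.8952 = 1.0101
χ² = 4.3649 + 0.0083 + 0.6336 + 1.0928 + 4.0348 + 0.0076 + 0.5857 + 1.0101 = 11.738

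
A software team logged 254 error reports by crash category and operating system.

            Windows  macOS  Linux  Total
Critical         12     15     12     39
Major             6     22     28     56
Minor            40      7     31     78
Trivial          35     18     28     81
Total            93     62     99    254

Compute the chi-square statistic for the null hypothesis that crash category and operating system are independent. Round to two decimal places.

35.01

Grand total N = 254.
Expected counts (row total × column total / N):
  Critical, Windows: 39×93/254 = 14.280
  Critical, macOS: 39×62/254 = 9.520
  Critical, Linux: 39×99/254 = 15.201
  Major, Windows: 56×93/254 = 20.504
  Major, macOS: 56×62/254 = 13.669
  Major, Linux: 56×99/254 = 21.827
  Minor, Windows: 78×93/254 = 28.559
  Minor, macOS: 78×62/254 = 19.039
  Minor, Linux: 78×99/254 = 30.402
  Trivial, Windows: 81×93/254 = 29.657
  Trivial, macOS: 81×62/254 = 19.772
  Trivial, Linux: 81×99/254 = 31.571
Contributions (O − E)²/E:
  (12 − 14.280)²/14.280 = 0.3640
  (15 − 9.520)²/9.520 = 3.1545
  (12 − 15.201)²/15.201 = 0.6741
  (6 − 20.504)²/20.504 = 10.2598
  (22 − 13.669)²/13.669 = 5.0776
  (28 − 21.827)²/21.827 = 1.7458
  (40 − 28.559)²/28.559 = 4.5834
  (7 − 19.039)²/19.039 = 7.6127
  (31 − 30.402)²/30.402 = 0.0118
  (35 − 29.657)²/29.657 = 0.9626
  (18 − 19.772)²/19.772 = 0.1588
  (28 − 31.571)²/31.571 = 0.4039
χ² = 0.3640 + 3.1545 + 0.6741 + 10.2598 + 5.0776 + 1.7458 + 4.5834 + 7.6127 + 0.0118 + 0.9626 + 0.1588 + 0.4039 = 35.01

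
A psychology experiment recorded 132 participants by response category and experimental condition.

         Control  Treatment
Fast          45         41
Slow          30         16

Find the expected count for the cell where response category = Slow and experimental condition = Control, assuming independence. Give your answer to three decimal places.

Row total (Slow) = 46; column total (Control) = 75; grand total N = 132.
Expected count = (row total × column total) / N = 46 × 75 / 132 = 26.136.

26.136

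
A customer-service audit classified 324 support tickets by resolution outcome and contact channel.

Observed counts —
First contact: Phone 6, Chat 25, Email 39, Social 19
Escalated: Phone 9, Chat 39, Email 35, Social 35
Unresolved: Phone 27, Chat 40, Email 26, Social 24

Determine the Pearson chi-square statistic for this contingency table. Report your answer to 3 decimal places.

25.268

Row totals: 89, 118, 117. Column totals: 42, 104, 100, 78. Grand total N = 324.
Expected counts (row total × column total / N):
  First contact, Phone: 89×42/324 = 11.5370
  First contact, Chat: 89×104/324 = 28.5679
  First contact, Email: 89×100/324 = 27.4691
  First contact, Social: 89×78/324 = 21.4259
  Escalated, Phone: 118×42/324 = 15.2963
  Escalated, Chat: 118×104/324 = 37.8765
  Escalated, Email: 118×100/324 = 36.4198
  Escalated, Social: 118×78/324 = 28.4074
  Unresolved, Phone: 117×42/324 = 15.1667
  Unresolved, Chat: 117×104/324 = 37.5556
  Unresolved, Email: 117×100/324 = 36.1111
  Unresolved, Social: 117×78/324 = 28.1667
Contributions (O − E)²/E:
  (6 − 11.5370)²/11.5370 = 2.6574
  (25 − 28.5679)²/28.5679 = 0.4456
  (39 − 27.4691)²/27.4691 = 4.8404
  (19 − 21.4259)²/21.4259 = 0.2747
  (9 − 15.2963)²/15.2963 = 2.5917
  (39 − 37.8765)²/37.8765 = 0.0333
  (35 − 36.4198)²/36.4198 = 0.0553
  (35 − 28.4074)²/28.4074 = 1.5300
  (27 − 15.1667)²/15.1667 = 9.2325
  (40 − 37.5556)²/37.5556 = 0.1591
  (26 − 36.1111)²/36.1111 = 2.8311
  (24 − 28.1667)²/28.1667 = 0.6164
χ² = 2.6574 + 0.4456 + 4.8404 + 0.2747 + 2.5917 + 0.0333 + 0.0553 + 1.5300 + 9.2325 + 0.1591 + 2.8311 + 0.6164 = 25.268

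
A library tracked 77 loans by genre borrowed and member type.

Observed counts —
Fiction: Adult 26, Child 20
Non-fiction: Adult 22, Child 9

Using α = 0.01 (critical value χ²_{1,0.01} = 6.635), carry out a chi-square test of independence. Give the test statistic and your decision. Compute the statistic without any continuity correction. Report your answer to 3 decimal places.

1.646; fail to reject H₀

Row totals: 46, 31. Column totals: 48, 29. Grand total N = 77.
Expected counts (row total × column total / N):
  Fiction, Adult: 46×48/77 = 28.6753
  Fiction, Child: 46×29/77 = 17.3247
  Non-fiction, Adult: 31×48/77 = 19.3247
  Non-fiction, Child: 31×29/77 = 11.6753
Contributions (O − E)²/E:
  (26 − 28.6753)²/28.6753 = 0.2496
  (20 − 17.3247)²/17.3247 = 0.4131
  (22 − 19.3247)²/19.3247 = 0.3704
  (9 − 11.6753)²/11.6753 = 0.6130
χ² = 0.2496 + 0.4131 + 0.3704 + 0.6130 = 1.646
df = (2−1)(2−1) = 1. Since 1.646 < 6.635, fail to reject the null hypothesis of independence at α = 0.01.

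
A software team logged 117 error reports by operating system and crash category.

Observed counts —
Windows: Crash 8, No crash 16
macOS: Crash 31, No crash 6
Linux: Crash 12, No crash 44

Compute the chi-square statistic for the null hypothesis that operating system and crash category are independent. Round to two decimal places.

36.52

Row totals: 24, 37, 56. Column totals: 51, 66. Grand total N = 117.
Expected counts (row total × column total / N):
  Windows, Crash: 24×51/117 = 10.462
  Windows, No crash: 24×66/117 = 13.538
  macOS, Crash: 37×51/117 = 16.128
  macOS, No crash: 37×66/117 = 20.872
  Linux, Crash: 56×51/117 = 24.410
  Linux, No crash: 56×66/117 = 31.590
Contributions (O − E)²/E:
  (8 − 10.462)²/10.462 = 0.5794
  (16 − 13.538)²/13.538 = 0.4477
  (31 − 16.128)²/16.128 = 13.7138
  (6 − 20.872)²/20.872 = 10.5968
  (12 − 24.410)²/24.410 = 6.3092
  (44 − 31.590)²/31.590 = 4.8752
χ² = 0.5794 + 0.4477 + 13.7138 + 10.5968 + 6.3092 + 4.8752 = 36.52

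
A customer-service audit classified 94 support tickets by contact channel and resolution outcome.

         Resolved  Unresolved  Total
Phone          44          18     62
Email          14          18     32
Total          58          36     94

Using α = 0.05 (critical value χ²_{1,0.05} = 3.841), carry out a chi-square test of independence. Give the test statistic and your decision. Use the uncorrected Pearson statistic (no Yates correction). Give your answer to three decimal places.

Grand total N = 94.
Expected counts (row total × column total / N):
  Phone, Resolved: 62×58/94 = 38.2553
  Phone, Unresolved: 62×36/94 = 23.7447
  Email, Resolved: 32×58/94 = 19.7447
  Email, Unresolved: 32×36/94 = 12.2553
Contributions (O − E)²/E:
  (44 − 38.2553)²/38.2553 = 0.8627
  (18 − 23.7447)²/23.7447 = 1.3899
  (14 − 19.7447)²/19.7447 = 1.6714
  (18 − 12.2553)²/12.2553 = 2.6928
χ² = 0.8627 + 1.3899 + 1.6714 + 2.6928 = 6.617
df = (2−1)(2−1) = 1. Since 6.617 > 3.841, reject the null hypothesis of independence at α = 0.05.

6.617; reject H₀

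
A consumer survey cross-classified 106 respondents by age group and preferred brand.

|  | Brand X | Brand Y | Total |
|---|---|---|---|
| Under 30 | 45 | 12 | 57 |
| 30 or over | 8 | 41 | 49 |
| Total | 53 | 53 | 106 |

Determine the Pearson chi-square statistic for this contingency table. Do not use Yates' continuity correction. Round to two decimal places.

Grand total N = 106.
Expected counts (row total × column total / N):
  Under 30, Brand X: 57×53/106 = 28.500
  Under 30, Brand Y: 57×53/106 = 28.500
  30 or over, Brand X: 49×53/106 = 24.500
  30 or over, Brand Y: 49×53/106 = 24.500
Contributions (O − E)²/E:
  (45 − 28.500)²/28.500 = 9.5526
  (12 − 28.500)²/28.500 = 9.5526
  (8 − 24.500)²/24.500 = 11.1122
  (41 − 24.500)²/24.500 = 11.1122
χ² = 9.5526 + 9.5526 + 11.1122 + 11.1122 = 41.33

41.33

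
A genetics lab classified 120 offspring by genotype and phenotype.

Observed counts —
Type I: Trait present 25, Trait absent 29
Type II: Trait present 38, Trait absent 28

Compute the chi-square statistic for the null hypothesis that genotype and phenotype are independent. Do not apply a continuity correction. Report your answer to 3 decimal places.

Row totals: 54, 66. Column totals: 63, 57. Grand total N = 120.
Expected counts (row total × column total / N):
  Type I, Trait present: 54×63/120 = 28.3500
  Type I, Trait absent: 54×57/120 = 25.6500
  Type II, Trait present: 66×63/120 = 34.6500
  Type II, Trait absent: 66×57/120 = 31.3500
Contributions (O − E)²/E:
  (25 − 28.3500)²/28.3500 = 0.3959
  (29 − 25.6500)²/25.6500 = 0.4375
  (38 − 34.6500)²/34.6500 = 0.3239
  (28 − 31.3500)²/31.3500 = 0.3580
χ² = 0.3959 + 0.4375 + 0.3239 + 0.3580 = 1.515

1.515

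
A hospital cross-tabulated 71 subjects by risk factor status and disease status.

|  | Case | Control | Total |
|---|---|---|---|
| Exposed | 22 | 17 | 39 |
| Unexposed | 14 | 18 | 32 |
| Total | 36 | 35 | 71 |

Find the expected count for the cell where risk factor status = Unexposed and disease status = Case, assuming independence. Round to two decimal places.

Row total (Unexposed) = 32; column total (Case) = 36; grand total N = 71.
Expected count = (row total × column total) / N = 32 × 36 / 71 = 16.23.

16.23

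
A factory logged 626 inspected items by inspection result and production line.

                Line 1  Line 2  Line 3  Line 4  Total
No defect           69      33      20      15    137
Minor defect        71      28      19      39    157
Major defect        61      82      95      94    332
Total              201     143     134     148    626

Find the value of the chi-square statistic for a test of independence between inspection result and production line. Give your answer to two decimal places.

Grand total N = 626.
Expected counts (row total × column total / N):
  No defect, Line 1: 137×201/626 = 43.989
  No defect, Line 2: 137×143/626 = 31.296
  No defect, Line 3: 137×134/626 = 29.326
  No defect, Line 4: 137×148/626 = 32.390
  Minor defect, Line 1: 157×201/626 = 50.411
  Minor defect, Line 2: 157×143/626 = 35.864
  Minor defect, Line 3: 157×134/626 = 33.607
  Minor defect, Line 4: 157×148/626 = 37.118
  Major defect, Line 1: 332×201/626 = 106.601
  Major defect, Line 2: 332×143/626 = 75.840
  Major defect, Line 3: 332×134/626 = 71.067
  Major defect, Line 4: 332×148/626 = 78.492
Contributions (O − E)²/E:
  (69 − 43.989)²/43.989 = 14.2206
  (33 − 31.296)²/31.296 = 0.0928
  (20 − 29.326)²/29.326 = 2.9658
  (15 − 32.390)²/32.390 = 9.3366
  (71 − 50.411)²/50.411 = 8.4090
  (28 − 35.864)²/35.864 = 1.7244
  (19 − 33.607)²/33.607 = 6.3488
  (39 − 37.118)²/37.118 = 0.0954
  (61 − 106.601)²/106.601 = 19.5069
  (82 − 75.840)²/75.840 = 0.5003
  (95 − 71.067)²/71.067 = 8.0598
  (94 − 78.492)²/78.492 = 3.0640
χ² = 14.2206 + 0.0928 + 2.9658 + 9.3366 + 8.4090 + 1.7244 + 6.3488 + 0.0954 + 19.5069 + 0.5003 + 8.0598 + 3.0640 = 74.32

74.32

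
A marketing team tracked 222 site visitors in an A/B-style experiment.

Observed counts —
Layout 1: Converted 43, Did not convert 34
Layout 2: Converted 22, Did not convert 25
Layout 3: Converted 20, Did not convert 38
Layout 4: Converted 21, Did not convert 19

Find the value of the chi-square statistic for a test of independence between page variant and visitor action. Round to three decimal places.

6.492

Row totals: 77, 47, 58, 40. Column totals: 106, 116. Grand total N = 222.
Expected counts (row total × column total / N):
  Layout 1, Converted: 77×106/222 = 36.7658
  Layout 1, Did not convert: 77×116/222 = 40.2342
  Layout 2, Converted: 47×106/222 = 22.4414
  Layout 2, Did not convert: 47×116/222 = 24.5586
  Layout 3, Converted: 58×106/222 = 27.6937
  Layout 3, Did not convert: 58×116/222 = 30.3063
  Layout 4, Converted: 40×106/222 = 19.0991
  Layout 4, Did not convert: 40×116/222 = 20.9009
Contributions (O − E)²/E:
  (43 − 36.7658)²/36.7658 = 1.0571
  (34 − 40.2342)²/40.2342 = 0.9660
  (22 − 22.4414)²/22.4414 = 0.0087
  (25 − 24.5586)²/24.5586 = 0.0079
  (20 − 27.6937)²/27.6937 = 2.1374
  (38 − 30.3063)²/30.3063 = 1.9532
  (21 − 19.0991)²/19.0991 = 0.1892
  (19 − 20.9009)²/20.9009 = 0.1729
χ² = 1.0571 + 0.9660 + 0.0087 + 0.0079 + 2.1374 + 1.9532 + 0.1892 + 0.1729 = 6.492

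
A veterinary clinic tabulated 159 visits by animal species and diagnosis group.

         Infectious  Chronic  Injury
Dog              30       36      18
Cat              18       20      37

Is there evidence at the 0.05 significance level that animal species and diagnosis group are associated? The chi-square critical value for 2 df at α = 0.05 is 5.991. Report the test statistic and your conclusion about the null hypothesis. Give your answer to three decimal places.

Row totals: 84, 75. Column totals: 48, 56, 55. Grand total N = 159.
Expected counts (row total × column total / N):
  Dog, Infectious: 84×48/159 = 25.35849
  Dog, Chronic: 84×56/159 = 29.58491
  Dog, Injury: 84×55/159 = 29.05660
  Cat, Infectious: 75×48/159 = 22.64151
  Cat, Chronic: 75×56/159 = 26.41509
  Cat, Injury: 75×55/159 = 25.94340
Contributions (O − E)²/E:
  (30 − 25.35849)²/25.35849 = 0.8496
  (36 − 29.58491)²/29.58491 = 1.3910
  (18 − 29.05660)²/29.05660 = 4.2073
  (18 − 22.64151)²/22.64151 = 0.9515
  (20 − 26.41509)²/26.41509 = 1.5579
  (37 − 25.94340)²/25.94340 = 4.7121
χ² = 0.8496 + 1.3910 + 4.2073 + 0.9515 + 1.5579 + 4.7121 = 13.669
df = (2−1)(3−1) = 2. Since 13.669 > 5.991, reject the null hypothesis of independence at α = 0.05.

13.669; reject H₀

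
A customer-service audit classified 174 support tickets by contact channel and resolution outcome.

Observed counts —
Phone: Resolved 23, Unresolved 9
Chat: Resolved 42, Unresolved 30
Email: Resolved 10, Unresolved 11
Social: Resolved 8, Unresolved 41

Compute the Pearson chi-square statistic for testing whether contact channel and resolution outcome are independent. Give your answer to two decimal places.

Row totals: 32, 72, 21, 49. Column totals: 83, 91. Grand total N = 174.
Expected counts (row total × column total / N):
  Phone, Resolved: 32×83/174 = 15.264
  Phone, Unresolved: 32×91/174 = 16.736
  Chat, Resolved: 72×83/174 = 34.345
  Chat, Unresolved: 72×91/174 = 37.655
  Email, Resolved: 21×83/174 = 10.017
  Email, Unresolved: 21×91/174 = 10.983
  Social, Resolved: 49×83/174 = 23.374
  Social, Unresolved: 49×91/174 = 25.626
Contributions (O − E)²/E:
  (23 − 15.264)²/15.264 = 3.9207
  (9 − 16.736)²/16.736 = 3.5759
  (42 − 34.345)²/34.345 = 1.7062
  (30 − 37.655)²/37.655 = 1.5562
  (10 − 10.017)²/10.017 = 0.0000
  (11 − 10.983)²/10.983 = 0.0000
  (8 − 23.374)²/23.374 = 10.1121
  (41 − 25.626)²/25.626 = 9.2234
χ² = 3.9207 + 3.5759 + 1.7062 + 1.5562 + 0.0000 + 0.0000 + 10.1121 + 9.2234 = 30.09

30.09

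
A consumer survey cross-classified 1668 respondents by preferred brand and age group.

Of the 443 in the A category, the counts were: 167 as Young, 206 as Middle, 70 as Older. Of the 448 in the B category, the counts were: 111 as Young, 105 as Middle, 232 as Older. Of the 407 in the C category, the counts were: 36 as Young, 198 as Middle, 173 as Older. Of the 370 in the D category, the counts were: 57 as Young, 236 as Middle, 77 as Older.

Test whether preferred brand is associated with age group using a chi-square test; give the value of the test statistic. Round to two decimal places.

281.84

Row totals: 443, 448, 407, 370. Column totals: 371, 745, 552. Grand total N = 1668.
Expected counts (row total × column total / N):
  A, Young: 443×371/1668 = 98.533
  A, Middle: 443×745/1668 = 197.863
  A, Older: 443×552/1668 = 146.604
  B, Young: 448×371/1668 = 99.645
  B, Middle: 448×745/1668 = 200.096
  B, Older: 448×552/1668 = 148.259
  C, Young: 407×371/1668 = 90.526
  C, Middle: 407×745/1668 = 181.784
  C, Older: 407×552/1668 = 134.691
  D, Young: 370×371/1668 = 82.296
  D, Middle: 370×745/1668 = 165.258
  D, Older: 370×552/1668 = 122.446
Contributions (O − E)²/E:
  (167 − 98.533)²/98.533 = 47.5752
  (206 − 197.863)²/197.863 = 0.3346
  (70 − 146.604)²/146.604 = 40.0274
  (111 − 99.645)²/99.645 = 1.2940
  (105 − 200.096)²/200.096 = 45.1946
  (232 − 148.259)²/148.259 = 47.2994
  (36 − 90.526)²/90.526 = 32.8423
  (198 − 181.784)²/181.784 = 1.4465
  (173 − 134.691)²/134.691 = 10.8959
  (57 − 82.296)²/82.296 = 7.7754
  (236 − 165.258)²/165.258 = 30.2825
  (77 − 122.446)²/122.446 = 16.8673
χ² = 47.5752 + 0.3346 + 40.0274 + 1.2940 + 45.1946 + 47.2994 + 32.8423 + 1.4465 + 10.8959 + 7.7754 + 30.2825 + 16.8673 = 281.84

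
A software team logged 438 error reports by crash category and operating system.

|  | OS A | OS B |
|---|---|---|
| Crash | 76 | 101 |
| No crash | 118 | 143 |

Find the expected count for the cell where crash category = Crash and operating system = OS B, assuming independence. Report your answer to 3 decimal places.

Row total (Crash) = 177; column total (OS B) = 244; grand total N = 438.
Expected count = (row total × column total) / N = 177 × 244 / 438 = 98.603.

98.603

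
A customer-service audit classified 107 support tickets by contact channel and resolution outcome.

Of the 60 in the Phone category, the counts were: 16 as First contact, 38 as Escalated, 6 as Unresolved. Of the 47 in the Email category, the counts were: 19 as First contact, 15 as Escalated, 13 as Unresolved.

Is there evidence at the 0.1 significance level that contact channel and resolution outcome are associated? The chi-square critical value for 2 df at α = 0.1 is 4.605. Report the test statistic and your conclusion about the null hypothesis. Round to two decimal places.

Row totals: 60, 47. Column totals: 35, 53, 19. Grand total N = 107.
Expected counts (row total × column total / N):
  Phone, First contact: 60×35/107 = 19.6262
  Phone, Escalated: 60×53/107 = 29.7196
  Phone, Unresolved: 60×19/107 = 10.6542
  Email, First contact: 47×35/107 = 15.3738
  Email, Escalated: 47×53/107 = 23.2804
  Email, Unresolved: 47×19/107 = 8.3458
Contributions (O − E)²/E:
  (16 − 19.6262)²/19.6262 = 0.6700
  (38 − 29.7196)²/29.7196 = 2.3071
  (6 − 10.6542)²/10.6542 = 2.0331
  (19 − 15.3738)²/15.3738 = 0.8553
  (15 − 23.2804)²/23.2804 = 2.9452
  (13 − 8.3458)²/8.3458 = 2.5955
χ² = 0.6700 + 2.3071 + 2.0331 + 0.8553 + 2.9452 + 2.5955 = 11.41
df = (2−1)(3−1) = 2. Since 11.41 > 4.605, reject the null hypothesis of independence at α = 0.1.

11.41; reject H₀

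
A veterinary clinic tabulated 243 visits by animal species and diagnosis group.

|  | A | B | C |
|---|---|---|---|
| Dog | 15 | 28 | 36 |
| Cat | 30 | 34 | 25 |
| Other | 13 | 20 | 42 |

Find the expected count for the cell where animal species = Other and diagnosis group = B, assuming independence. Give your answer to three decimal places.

25.309

Row total (Other) = 75; column total (B) = 82; grand total N = 243.
Expected count = (row total × column total) / N = 75 × 82 / 243 = 25.309.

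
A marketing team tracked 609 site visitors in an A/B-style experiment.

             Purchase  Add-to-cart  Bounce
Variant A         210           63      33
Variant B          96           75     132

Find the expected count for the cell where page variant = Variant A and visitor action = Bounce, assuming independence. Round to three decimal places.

Row total (Variant A) = 306; column total (Bounce) = 165; grand total N = 609.
Expected count = (row total × column total) / N = 306 × 165 / 609 = 82.906.

82.906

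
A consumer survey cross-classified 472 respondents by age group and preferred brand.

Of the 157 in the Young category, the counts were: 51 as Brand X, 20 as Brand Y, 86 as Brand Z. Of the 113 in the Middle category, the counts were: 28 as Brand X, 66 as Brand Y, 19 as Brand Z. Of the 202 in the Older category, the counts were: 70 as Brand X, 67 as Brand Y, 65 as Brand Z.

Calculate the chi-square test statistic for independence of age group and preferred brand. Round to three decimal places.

Row totals: 157, 113, 202. Column totals: 149, 153, 170. Grand total N = 472.
Expected counts (row total × column total / N):
  Young, Brand X: 157×149/472 = 49.5614
  Young, Brand Y: 157×153/472 = 50.8919
  Young, Brand Z: 157×170/472 = 56.5466
  Middle, Brand X: 113×149/472 = 35.6716
  Middle, Brand Y: 113×153/472 = 36.6292
  Middle, Brand Z: 113×170/472 = 40.6992
  Older, Brand X: 202×149/472 = 63.7669
  Older, Brand Y: 202×153/472 = 65.4788
  Older, Brand Z: 202×170/472 = 72.7542
Contributions (O − E)²/E:
  (51 − 49.5614)²/49.5614 = 0.0418
  (20 − 50.8919)²/50.8919 = 18.7517
  (86 − 56.5466)²/56.5466 = 15.3414
  (28 − 35.6716)²/35.6716 = 1.6499
  (66 − 36.6292)²/36.6292 = 23.5507
  (19 − 40.6992)²/40.6992 = 11.5692
  (70 − 63.7669)²/63.7669 = 0.6093
  (67 − 65.4788)²/65.4788 = 0.0353
  (65 − 72.7542)²/72.7542 = 0.8264
χ² = 0.0418 + 18.7517 + 15.3414 + 1.6499 + 23.5507 + 11.5692 + 0.6093 + 0.0353 + 0.8264 = 72.376

72.376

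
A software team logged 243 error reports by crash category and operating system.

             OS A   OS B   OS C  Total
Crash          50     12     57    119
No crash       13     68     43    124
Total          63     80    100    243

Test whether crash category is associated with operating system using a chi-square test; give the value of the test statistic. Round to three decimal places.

62.814

Grand total N = 243.
Expected counts (row total × column total / N):
  Crash, OS A: 119×63/243 = 30.8519
  Crash, OS B: 119×80/243 = 39.1770
  Crash, OS C: 119×100/243 = 48.9712
  No crash, OS A: 124×63/243 = 32.1481
  No crash, OS B: 124×80/243 = 40.8230
  No crash, OS C: 124×100/243 = 51.0288
Contributions (O − E)²/E:
  (50 − 30.8519)²/30.8519 = 11.8842
  (12 − 39.1770)²/39.1770 = 18.8526
  (57 − 48.9712)²/48.9712 = 1.3163
  (13 − 32.1481)²/32.1481 = 11.4050
  (68 − 40.8230)²/40.8230 = 18.0925
  (43 − 51.0288)²/51.0288 = 1.2632
χ² = 11.8842 + 18.8526 + 1.3163 + 11.4050 + 18.0925 + 1.2632 = 62.814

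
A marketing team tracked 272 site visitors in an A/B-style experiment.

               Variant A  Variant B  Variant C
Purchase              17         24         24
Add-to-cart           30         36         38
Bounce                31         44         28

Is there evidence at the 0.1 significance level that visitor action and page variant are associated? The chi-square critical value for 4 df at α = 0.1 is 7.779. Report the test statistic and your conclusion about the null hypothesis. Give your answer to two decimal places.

Row totals: 65, 104, 103. Column totals: 78, 104, 90. Grand total N = 272.
Expected counts (row total × column total / N):
  Purchase, Variant A: 65×78/272 = 18.6397
  Purchase, Variant B: 65×104/272 = 24.8529
  Purchase, Variant C: 65×90/272 = 21.5074
  Add-to-cart, Variant A: 104×78/272 = 29.8235
  Add-to-cart, Variant B: 104×104/272 = 39.7647
  Add-to-cart, Variant C: 104×90/272 = 34.4118
  Bounce, Variant A: 103×78/272 = 29.5368
  Bounce, Variant B: 103×104/272 = 39.3824
  Bounce, Variant C: 103×90/272 = 34.0809
Contributions (O − E)²/E:
  (17 − 18.6397)²/18.6397 = 0.1442
  (24 − 24.8529)²/24.8529 = 0.0293
  (24 − 21.5074)²/21.5074 = 0.2889
  (30 − 29.8235)²/29.8235 = 0.0010
  (36 − 39.7647)²/39.7647 = 0.3564
  (38 − 34.4118)²/34.4118 = 0.3742
  (31 − 29.5368)²/29.5368 = 0.0725
  (44 − 39.3824)²/39.3824 = 0.5414
  (28 − 34.0809)²/34.0809 = 1.0850
χ² = 0.1442 + 0.0293 + 0.2889 + 0.0010 + 0.3564 + 0.3742 + 0.0725 + 0.5414 + 1.0850 = 2.89
df = (3−1)(3−1) = 4. Since 2.89 < 7.779, fail to reject the null hypothesis of independence at α = 0.1.

2.89; fail to reject H₀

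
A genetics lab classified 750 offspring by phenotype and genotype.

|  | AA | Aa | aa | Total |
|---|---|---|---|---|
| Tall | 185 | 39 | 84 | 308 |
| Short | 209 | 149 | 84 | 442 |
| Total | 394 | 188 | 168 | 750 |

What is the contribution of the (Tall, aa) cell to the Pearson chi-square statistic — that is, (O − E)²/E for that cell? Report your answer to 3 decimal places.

Row total (Tall) = 308; column total (aa) = 168; N = 750.
Expected count E = 308 × 168 / 750 = 68.9920.
Contribution = (O − E)²/E = (84 − 68.9920)² / 68.9920 = 3.265.

3.265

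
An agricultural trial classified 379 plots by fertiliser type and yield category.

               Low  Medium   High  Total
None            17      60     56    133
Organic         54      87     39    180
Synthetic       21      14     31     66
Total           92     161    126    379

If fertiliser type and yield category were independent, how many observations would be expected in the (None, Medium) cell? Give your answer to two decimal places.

Row total (None) = 133; column total (Medium) = 161; grand total N = 379.
Expected count = (row total × column total) / N = 133 × 161 / 379 = 56.50.

56.50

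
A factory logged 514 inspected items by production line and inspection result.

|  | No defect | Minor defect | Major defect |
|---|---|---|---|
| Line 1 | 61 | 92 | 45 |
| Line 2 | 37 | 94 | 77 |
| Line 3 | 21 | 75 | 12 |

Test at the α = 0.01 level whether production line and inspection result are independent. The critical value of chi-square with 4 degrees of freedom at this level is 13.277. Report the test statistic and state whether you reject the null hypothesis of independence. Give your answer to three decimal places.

Row totals: 198, 208, 108. Column totals: 119, 261, 134. Grand total N = 514.
Expected counts (row total × column total / N):
  Line 1, No defect: 198×119/514 = 45.8405
  Line 1, Minor defect: 198×261/514 = 100.5409
  Line 1, Major defect: 198×134/514 = 51.6187
  Line 2, No defect: 208×119/514 = 48.1556
  Line 2, Minor defect: 208×261/514 = 105.6187
  Line 2, Major defect: 208×134/514 = 54.2257
  Line 3, No defect: 108×119/514 = 25.0039
  Line 3, Minor defect: 108×261/514 = 54.8405
  Line 3, Major defect: 108×134/514 = 28.1556
Contributions (O − E)²/E:
  (61 − 45.8405)²/45.8405 = 5.0133
  (92 − 100.5409)²/100.5409 = 0.7255
  (45 − 51.6187)²/51.6187 = 0.8487
  (37 − 48.1556)²/48.1556 = 2.5843
  (94 − 105.6187)²/105.6187 = 1.2781
  (77 − 54.2257)²/54.2257 = 9.5650
  (21 − 25.0039)²/25.0039 = 0.6411
  (75 − 54.8405)²/54.8405 = 7.4107
  (12 − 28.1556)²/28.1556 = 9.2700
χ² = 5.0133 + 0.7255 + 0.8487 + 2.5843 + 1.2781 + 9.5650 + 0.6411 + 7.4107 + 9.2700 = 37.337
df = (3−1)(3−1) = 4. Since 37.337 > 13.277, reject the null hypothesis of independence at α = 0.01.

37.337; reject H₀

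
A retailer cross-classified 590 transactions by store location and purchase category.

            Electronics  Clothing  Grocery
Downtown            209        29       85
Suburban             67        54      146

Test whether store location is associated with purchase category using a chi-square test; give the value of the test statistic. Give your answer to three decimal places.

92.212

Row totals: 323, 267. Column totals: 276, 83, 231. Grand total N = 590.
Expected counts (row total × column total / N):
  Downtown, Electronics: 323×276/590 = 151.0983
  Downtown, Clothing: 323×83/590 = 45.4390
  Downtown, Grocery: 323×231/590 = 126.4627
  Suburban, Electronics: 267×276/590 = 124.9017
  Suburban, Clothing: 267×83/590 = 37.5610
  Suburban, Grocery: 267×231/590 = 104.5373
Contributions (O − E)²/E:
  (209 − 151.0983)²/151.0983 = 22.1883
  (29 − 45.4390)²/45.4390 = 5.9473
  (85 − 126.4627)²/126.4627 = 13.5942
  (67 − 124.9017)²/124.9017 = 26.8420
  (54 − 37.5610)²/37.5610 = 7.1947
  (146 − 104.5373)²/104.5373 = 16.4454
χ² = 22.1883 + 5.9473 + 13.5942 + 26.8420 + 7.1947 + 16.4454 = 92.212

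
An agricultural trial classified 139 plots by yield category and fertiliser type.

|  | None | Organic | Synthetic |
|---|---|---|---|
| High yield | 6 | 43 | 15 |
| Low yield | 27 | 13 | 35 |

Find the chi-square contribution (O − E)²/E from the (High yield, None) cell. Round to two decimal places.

Row total (High yield) = 64; column total (None) = 33; N = 139.
Expected count E = 64 × 33 / 139 = 15.1942.
Contribution = (O − E)²/E = (6 − 15.1942)² / 15.1942 = 5.56.

5.56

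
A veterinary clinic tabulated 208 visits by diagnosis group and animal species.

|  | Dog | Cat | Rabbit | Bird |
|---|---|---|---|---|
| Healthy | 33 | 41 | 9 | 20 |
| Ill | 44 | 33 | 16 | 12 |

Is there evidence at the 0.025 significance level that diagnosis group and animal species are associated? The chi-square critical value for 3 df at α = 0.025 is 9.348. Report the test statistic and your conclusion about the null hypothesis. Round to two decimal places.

Row totals: 103, 105. Column totals: 77, 74, 25, 32. Grand total N = 208.
Expected counts (row total × column total / N):
  Healthy, Dog: 103×77/208 = 38.130
  Healthy, Cat: 103×74/208 = 36.644
  Healthy, Rabbit: 103×25/208 = 12.380
  Healthy, Bird: 103×32/208 = 15.846
  Ill, Dog: 105×77/208 = 38.870
  Ill, Cat: 105×74/208 = 37.356
  Ill, Rabbit: 105×25/208 = 12.620
  Ill, Bird: 105×32/208 = 16.154
Contributions (O − E)²/E:
  (33 − 38.130)²/38.130 = 0.6902
  (41 − 36.644)²/36.644 = 0.5178
  (9 − 12.380)²/12.380 = 0.9228
  (20 − 15.846)²/15.846 = 1.0890
  (44 − 38.870)²/38.870 = 0.6770
  (33 − 37.356)²/37.356 = 0.5079
  (16 − 12.620)²/12.620 = 0.9053
  (12 − 16.154)²/16.154 = 1.0682
χ² = 0.6902 + 0.5178 + 0.9228 + 1.0890 + 0.6770 + 0.5079 + 0.9053 + 1.0682 = 6.38
df = (2−1)(4−1) = 3. Since 6.38 < 9.348, fail to reject the null hypothesis of independence at α = 0.025.

6.38; fail to reject H₀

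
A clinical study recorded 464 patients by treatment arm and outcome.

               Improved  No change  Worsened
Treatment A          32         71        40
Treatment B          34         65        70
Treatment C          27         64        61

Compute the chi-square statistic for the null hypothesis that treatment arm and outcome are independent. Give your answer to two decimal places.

Row totals: 143, 169, 152. Column totals: 93, 200, 171. Grand total N = 464.
Expected counts (row total × column total / N):
  Treatment A, Improved: 143×93/464 = 28.662
  Treatment A, No change: 143×200/464 = 61.638
  Treatment A, Worsened: 143×171/464 = 52.700
  Treatment B, Improved: 169×93/464 = 33.873
  Treatment B, No change: 169×200/464 = 72.845
  Treatment B, Worsened: 169×171/464 = 62.282
  Treatment C, Improved: 152×93/464 = 30.466
  Treatment C, No change: 152×200/464 = 65.517
  Treatment C, Worsened: 152×171/464 = 56.017
Contributions (O − E)²/E:
  (32 − 28.662)²/28.662 = 0.3887
  (71 − 61.638)²/61.638 = 1.4220
  (40 − 52.700)²/52.700 = 3.0605
  (34 − 33.873)²/33.873 = 0.0005
  (65 − 72.845)²/72.845 = 0.8449
  (70 − 62.282)²/62.282 = 0.9564
  (27 − 30.466)²/30.466 = 0.3943
  (64 − 65.517)²/65.517 = 0.0351
  (61 − 56.017)²/56.017 = 0.4433
χ² = 0.3887 + 1.4220 + 3.0605 + 0.0005 + 0.8449 + 0.9564 + 0.3943 + 0.0351 + 0.4433 = 7.55

7.55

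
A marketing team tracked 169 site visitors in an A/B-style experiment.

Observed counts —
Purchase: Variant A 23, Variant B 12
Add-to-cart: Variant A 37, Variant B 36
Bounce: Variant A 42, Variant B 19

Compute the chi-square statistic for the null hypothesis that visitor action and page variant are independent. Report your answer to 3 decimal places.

Row totals: 35, 73, 61. Column totals: 102, 67. Grand total N = 169.
Expected counts (row total × column total / N):
  Purchase, Variant A: 35×102/169 = 21.1243
  Purchase, Variant B: 35×67/169 = 13.8757
  Add-to-cart, Variant A: 73×102/169 = 44.0592
  Add-to-cart, Variant B: 73×67/169 = 28.9408
  Bounce, Variant A: 61×102/169 = 36.8166
  Bounce, Variant B: 61×67/169 = 24.1834
Contributions (O − E)²/E:
  (23 − 21.1243)²/21.1243 = 0.1665
  (12 − 13.8757)²/13.8757 = 0.2536
  (37 − 44.0592)²/44.0592 = 1.1310
  (36 − 28.9408)²/28.9408 = 1.7219
  (42 − 36.8166)²/36.8166 = 0.7298
  (19 − 24.1834)²/24.1834 = 1.1110
χ² = 0.1665 + 0.2536 + 1.1310 + 1.7219 + 0.7298 + 1.1110 = 5.114

5.114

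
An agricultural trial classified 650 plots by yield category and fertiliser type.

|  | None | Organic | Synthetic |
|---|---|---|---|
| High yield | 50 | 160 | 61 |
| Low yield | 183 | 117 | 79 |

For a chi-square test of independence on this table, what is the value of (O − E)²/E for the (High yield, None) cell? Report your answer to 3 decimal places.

22.878

Row total (High yield) = 271; column total (None) = 233; N = 650.
Expected count E = 271 × 233 / 650 = 97.1431.
Contribution = (O − E)²/E = (50 − 97.1431)² / 97.1431 = 22.878.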